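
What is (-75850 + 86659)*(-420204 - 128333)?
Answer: -5929136433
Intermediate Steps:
(-75850 + 86659)*(-420204 - 128333) = 10809*(-548537) = -5929136433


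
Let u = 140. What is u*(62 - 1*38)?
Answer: 3360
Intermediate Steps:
u*(62 - 1*38) = 140*(62 - 1*38) = 140*(62 - 38) = 140*24 = 3360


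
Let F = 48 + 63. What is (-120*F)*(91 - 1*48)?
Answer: -572760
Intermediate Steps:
F = 111
(-120*F)*(91 - 1*48) = (-120*111)*(91 - 1*48) = -13320*(91 - 48) = -13320*43 = -572760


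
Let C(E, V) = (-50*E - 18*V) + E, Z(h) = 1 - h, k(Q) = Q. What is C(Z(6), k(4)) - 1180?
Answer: -1007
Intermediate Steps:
C(E, V) = -49*E - 18*V
C(Z(6), k(4)) - 1180 = (-49*(1 - 1*6) - 18*4) - 1180 = (-49*(1 - 6) - 72) - 1180 = (-49*(-5) - 72) - 1180 = (245 - 72) - 1180 = 173 - 1180 = -1007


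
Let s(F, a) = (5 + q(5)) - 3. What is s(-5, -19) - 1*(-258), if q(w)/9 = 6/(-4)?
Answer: 493/2 ≈ 246.50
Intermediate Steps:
q(w) = -27/2 (q(w) = 9*(6/(-4)) = 9*(6*(-¼)) = 9*(-3/2) = -27/2)
s(F, a) = -23/2 (s(F, a) = (5 - 27/2) - 3 = -17/2 - 3 = -23/2)
s(-5, -19) - 1*(-258) = -23/2 - 1*(-258) = -23/2 + 258 = 493/2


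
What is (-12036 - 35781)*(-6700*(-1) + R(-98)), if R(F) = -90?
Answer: -316070370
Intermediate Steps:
(-12036 - 35781)*(-6700*(-1) + R(-98)) = (-12036 - 35781)*(-6700*(-1) - 90) = -47817*(6700 - 90) = -47817*6610 = -316070370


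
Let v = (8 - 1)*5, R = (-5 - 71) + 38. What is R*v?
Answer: -1330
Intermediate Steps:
R = -38 (R = -76 + 38 = -38)
v = 35 (v = 7*5 = 35)
R*v = -38*35 = -1330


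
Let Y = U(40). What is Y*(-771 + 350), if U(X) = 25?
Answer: -10525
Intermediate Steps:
Y = 25
Y*(-771 + 350) = 25*(-771 + 350) = 25*(-421) = -10525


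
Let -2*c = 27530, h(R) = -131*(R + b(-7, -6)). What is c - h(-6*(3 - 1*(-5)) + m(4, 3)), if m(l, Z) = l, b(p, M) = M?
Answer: -20315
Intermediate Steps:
h(R) = 786 - 131*R (h(R) = -131*(R - 6) = -131*(-6 + R) = 786 - 131*R)
c = -13765 (c = -1/2*27530 = -13765)
c - h(-6*(3 - 1*(-5)) + m(4, 3)) = -13765 - (786 - 131*(-6*(3 - 1*(-5)) + 4)) = -13765 - (786 - 131*(-6*(3 + 5) + 4)) = -13765 - (786 - 131*(-6*8 + 4)) = -13765 - (786 - 131*(-48 + 4)) = -13765 - (786 - 131*(-44)) = -13765 - (786 + 5764) = -13765 - 1*6550 = -13765 - 6550 = -20315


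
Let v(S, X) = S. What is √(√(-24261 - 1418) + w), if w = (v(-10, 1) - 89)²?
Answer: √(9801 + I*√25679) ≈ 99.003 + 0.8093*I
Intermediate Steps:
w = 9801 (w = (-10 - 89)² = (-99)² = 9801)
√(√(-24261 - 1418) + w) = √(√(-24261 - 1418) + 9801) = √(√(-25679) + 9801) = √(I*√25679 + 9801) = √(9801 + I*√25679)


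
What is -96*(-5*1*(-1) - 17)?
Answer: 1152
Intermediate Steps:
-96*(-5*1*(-1) - 17) = -96*(-5*(-1) - 17) = -96*(5 - 17) = -96*(-12) = 1152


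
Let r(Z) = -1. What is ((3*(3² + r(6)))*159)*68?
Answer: 259488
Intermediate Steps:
((3*(3² + r(6)))*159)*68 = ((3*(3² - 1))*159)*68 = ((3*(9 - 1))*159)*68 = ((3*8)*159)*68 = (24*159)*68 = 3816*68 = 259488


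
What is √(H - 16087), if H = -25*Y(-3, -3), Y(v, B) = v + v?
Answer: I*√15937 ≈ 126.24*I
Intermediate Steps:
Y(v, B) = 2*v
H = 150 (H = -50*(-3) = -25*(-6) = 150)
√(H - 16087) = √(150 - 16087) = √(-15937) = I*√15937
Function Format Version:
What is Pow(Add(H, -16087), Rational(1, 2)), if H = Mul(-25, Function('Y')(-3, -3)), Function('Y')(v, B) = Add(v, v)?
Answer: Mul(I, Pow(15937, Rational(1, 2))) ≈ Mul(126.24, I)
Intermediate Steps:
Function('Y')(v, B) = Mul(2, v)
H = 150 (H = Mul(-25, Mul(2, -3)) = Mul(-25, -6) = 150)
Pow(Add(H, -16087), Rational(1, 2)) = Pow(Add(150, -16087), Rational(1, 2)) = Pow(-15937, Rational(1, 2)) = Mul(I, Pow(15937, Rational(1, 2)))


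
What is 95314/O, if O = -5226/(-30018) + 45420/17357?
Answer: 8276788585294/242354207 ≈ 34152.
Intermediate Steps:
O = 242354207/86837071 (O = -5226*(-1/30018) + 45420*(1/17357) = 871/5003 + 45420/17357 = 242354207/86837071 ≈ 2.7909)
95314/O = 95314/(242354207/86837071) = 95314*(86837071/242354207) = 8276788585294/242354207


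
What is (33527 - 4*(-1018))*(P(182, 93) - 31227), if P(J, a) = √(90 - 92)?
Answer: -1174103973 + 37599*I*√2 ≈ -1.1741e+9 + 53173.0*I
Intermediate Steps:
P(J, a) = I*√2 (P(J, a) = √(-2) = I*√2)
(33527 - 4*(-1018))*(P(182, 93) - 31227) = (33527 - 4*(-1018))*(I*√2 - 31227) = (33527 + 4072)*(-31227 + I*√2) = 37599*(-31227 + I*√2) = -1174103973 + 37599*I*√2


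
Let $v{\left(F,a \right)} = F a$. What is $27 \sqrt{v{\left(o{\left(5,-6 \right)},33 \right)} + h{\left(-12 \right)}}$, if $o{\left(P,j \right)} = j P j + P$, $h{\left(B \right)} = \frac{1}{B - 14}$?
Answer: $\frac{27 \sqrt{4126954}}{26} \approx 2109.6$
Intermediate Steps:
$h{\left(B \right)} = \frac{1}{-14 + B}$
$o{\left(P,j \right)} = P + P j^{2}$ ($o{\left(P,j \right)} = P j j + P = P j^{2} + P = P + P j^{2}$)
$27 \sqrt{v{\left(o{\left(5,-6 \right)},33 \right)} + h{\left(-12 \right)}} = 27 \sqrt{5 \left(1 + \left(-6\right)^{2}\right) 33 + \frac{1}{-14 - 12}} = 27 \sqrt{5 \left(1 + 36\right) 33 + \frac{1}{-26}} = 27 \sqrt{5 \cdot 37 \cdot 33 - \frac{1}{26}} = 27 \sqrt{185 \cdot 33 - \frac{1}{26}} = 27 \sqrt{6105 - \frac{1}{26}} = 27 \sqrt{\frac{158729}{26}} = 27 \frac{\sqrt{4126954}}{26} = \frac{27 \sqrt{4126954}}{26}$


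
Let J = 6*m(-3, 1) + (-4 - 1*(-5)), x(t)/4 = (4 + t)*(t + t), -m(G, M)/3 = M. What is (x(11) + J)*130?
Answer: 169390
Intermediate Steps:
m(G, M) = -3*M
x(t) = 8*t*(4 + t) (x(t) = 4*((4 + t)*(t + t)) = 4*((4 + t)*(2*t)) = 4*(2*t*(4 + t)) = 8*t*(4 + t))
J = -17 (J = 6*(-3*1) + (-4 - 1*(-5)) = 6*(-3) + (-4 + 5) = -18 + 1 = -17)
(x(11) + J)*130 = (8*11*(4 + 11) - 17)*130 = (8*11*15 - 17)*130 = (1320 - 17)*130 = 1303*130 = 169390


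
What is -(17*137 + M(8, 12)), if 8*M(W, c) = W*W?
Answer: -2337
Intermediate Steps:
M(W, c) = W**2/8 (M(W, c) = (W*W)/8 = W**2/8)
-(17*137 + M(8, 12)) = -(17*137 + (1/8)*8**2) = -(2329 + (1/8)*64) = -(2329 + 8) = -1*2337 = -2337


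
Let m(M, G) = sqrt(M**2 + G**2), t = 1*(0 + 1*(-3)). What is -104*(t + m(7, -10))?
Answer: 312 - 104*sqrt(149) ≈ -957.48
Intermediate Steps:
t = -3 (t = 1*(0 - 3) = 1*(-3) = -3)
m(M, G) = sqrt(G**2 + M**2)
-104*(t + m(7, -10)) = -104*(-3 + sqrt((-10)**2 + 7**2)) = -104*(-3 + sqrt(100 + 49)) = -104*(-3 + sqrt(149)) = 312 - 104*sqrt(149)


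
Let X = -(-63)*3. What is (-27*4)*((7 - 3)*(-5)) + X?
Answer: 2349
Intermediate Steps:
X = 189 (X = -21*(-9) = 189)
(-27*4)*((7 - 3)*(-5)) + X = (-27*4)*((7 - 3)*(-5)) + 189 = -432*(-5) + 189 = -108*(-20) + 189 = 2160 + 189 = 2349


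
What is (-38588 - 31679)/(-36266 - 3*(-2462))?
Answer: 70267/28880 ≈ 2.4331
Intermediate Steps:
(-38588 - 31679)/(-36266 - 3*(-2462)) = -70267/(-36266 + 7386) = -70267/(-28880) = -70267*(-1/28880) = 70267/28880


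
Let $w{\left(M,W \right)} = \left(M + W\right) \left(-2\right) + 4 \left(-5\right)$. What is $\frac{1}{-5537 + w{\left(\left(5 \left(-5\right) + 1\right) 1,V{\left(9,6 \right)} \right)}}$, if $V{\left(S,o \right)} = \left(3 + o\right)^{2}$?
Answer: $- \frac{1}{5671} \approx -0.00017634$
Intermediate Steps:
$w{\left(M,W \right)} = -20 - 2 M - 2 W$ ($w{\left(M,W \right)} = \left(- 2 M - 2 W\right) - 20 = -20 - 2 M - 2 W$)
$\frac{1}{-5537 + w{\left(\left(5 \left(-5\right) + 1\right) 1,V{\left(9,6 \right)} \right)}} = \frac{1}{-5537 - \left(20 + 2 \left(3 + 6\right)^{2} + 2 \left(5 \left(-5\right) + 1\right) 1\right)} = \frac{1}{-5537 - \left(20 + 162 + 2 \left(-25 + 1\right) 1\right)} = \frac{1}{-5537 - \left(182 + 2 \left(-24\right) 1\right)} = \frac{1}{-5537 - 134} = \frac{1}{-5671} = - \frac{1}{5671}$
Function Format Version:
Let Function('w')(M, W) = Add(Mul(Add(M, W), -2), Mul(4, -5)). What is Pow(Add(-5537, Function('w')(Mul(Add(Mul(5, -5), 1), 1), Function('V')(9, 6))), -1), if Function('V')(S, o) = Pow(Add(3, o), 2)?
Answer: Rational(-1, 5671) ≈ -0.00017634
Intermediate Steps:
Function('w')(M, W) = Add(-20, Mul(-2, M), Mul(-2, W)) (Function('w')(M, W) = Add(Add(Mul(-2, M), Mul(-2, W)), -20) = Add(-20, Mul(-2, M), Mul(-2, W)))
Pow(Add(-5537, Function('w')(Mul(Add(Mul(5, -5), 1), 1), Function('V')(9, 6))), -1) = Pow(Add(-5537, Add(-20, Mul(-2, Mul(Add(Mul(5, -5), 1), 1)), Mul(-2, Pow(Add(3, 6), 2)))), -1) = Pow(Add(-5537, Add(-20, Mul(-2, Mul(Add(-25, 1), 1)), Mul(-2, Pow(9, 2)))), -1) = Pow(Add(-5537, Add(-20, Mul(-2, Mul(-24, 1)), Mul(-2, 81))), -1) = Pow(Add(-5537, Add(-20, Mul(-2, -24), -162)), -1) = Pow(Add(-5537, Add(-20, 48, -162)), -1) = Pow(Add(-5537, -134), -1) = Pow(-5671, -1) = Rational(-1, 5671)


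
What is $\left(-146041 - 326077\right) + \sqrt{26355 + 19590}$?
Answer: $-472118 + 3 \sqrt{5105} \approx -4.719 \cdot 10^{5}$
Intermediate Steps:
$\left(-146041 - 326077\right) + \sqrt{26355 + 19590} = -472118 + \sqrt{45945} = -472118 + 3 \sqrt{5105}$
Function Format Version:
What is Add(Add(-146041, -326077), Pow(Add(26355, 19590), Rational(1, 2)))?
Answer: Add(-472118, Mul(3, Pow(5105, Rational(1, 2)))) ≈ -4.7190e+5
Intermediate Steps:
Add(Add(-146041, -326077), Pow(Add(26355, 19590), Rational(1, 2))) = Add(-472118, Pow(45945, Rational(1, 2))) = Add(-472118, Mul(3, Pow(5105, Rational(1, 2))))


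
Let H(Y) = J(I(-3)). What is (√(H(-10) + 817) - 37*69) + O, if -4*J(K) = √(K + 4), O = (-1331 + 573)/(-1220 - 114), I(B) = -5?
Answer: -1702472/667 + √(3268 - I)/2 ≈ -2523.8 - 0.0043732*I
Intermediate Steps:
O = 379/667 (O = -758/(-1334) = -758*(-1/1334) = 379/667 ≈ 0.56822)
J(K) = -√(4 + K)/4 (J(K) = -√(K + 4)/4 = -√(4 + K)/4)
H(Y) = -I/4 (H(Y) = -√(4 - 5)/4 = -I/4)
(√(H(-10) + 817) - 37*69) + O = (√(-I/4 + 817) - 37*69) + 379/667 = (√(817 - I/4) - 2553) + 379/667 = (-2553 + √(817 - I/4)) + 379/667 = -1702472/667 + √(817 - I/4)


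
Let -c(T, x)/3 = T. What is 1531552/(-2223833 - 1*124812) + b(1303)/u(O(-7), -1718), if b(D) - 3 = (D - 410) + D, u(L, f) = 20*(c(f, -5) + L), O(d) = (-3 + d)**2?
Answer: -31154162761/49359123320 ≈ -0.63117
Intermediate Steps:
c(T, x) = -3*T
u(L, f) = -60*f + 20*L (u(L, f) = 20*(-3*f + L) = 20*(L - 3*f) = -60*f + 20*L)
b(D) = -407 + 2*D (b(D) = 3 + ((D - 410) + D) = 3 + ((-410 + D) + D) = 3 + (-410 + 2*D) = -407 + 2*D)
1531552/(-2223833 - 1*124812) + b(1303)/u(O(-7), -1718) = 1531552/(-2223833 - 1*124812) + (-407 + 2*1303)/(-60*(-1718) + 20*(-3 - 7)**2) = 1531552/(-2223833 - 124812) + (-407 + 2606)/(103080 + 20*(-10)**2) = 1531552/(-2348645) + 2199/(103080 + 20*100) = 1531552*(-1/2348645) + 2199/(103080 + 2000) = -1531552/2348645 + 2199/105080 = -31154162761/49359123320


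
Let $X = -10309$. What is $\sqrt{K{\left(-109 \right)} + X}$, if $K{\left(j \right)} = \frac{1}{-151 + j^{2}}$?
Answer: $\frac{i \sqrt{1418445194370}}{11730} \approx 101.53 i$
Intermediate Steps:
$\sqrt{K{\left(-109 \right)} + X} = \sqrt{\frac{1}{-151 + \left(-109\right)^{2}} - 10309} = \sqrt{\frac{1}{-151 + 11881} - 10309} = \sqrt{\frac{1}{11730} - 10309} = \sqrt{- \frac{120924569}{11730}} = \frac{i \sqrt{1418445194370}}{11730}$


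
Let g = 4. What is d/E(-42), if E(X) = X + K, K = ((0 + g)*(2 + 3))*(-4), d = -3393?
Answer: 3393/122 ≈ 27.811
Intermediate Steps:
K = -80 (K = ((0 + 4)*(2 + 3))*(-4) = (4*5)*(-4) = 20*(-4) = -80)
E(X) = -80 + X (E(X) = X - 80 = -80 + X)
d/E(-42) = -3393/(-80 - 42) = -3393/(-122) = -3393*(-1/122) = 3393/122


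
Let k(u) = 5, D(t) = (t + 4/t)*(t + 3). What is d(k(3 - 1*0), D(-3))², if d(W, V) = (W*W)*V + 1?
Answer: 1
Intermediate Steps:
D(t) = (3 + t)*(t + 4/t) (D(t) = (t + 4/t)*(3 + t) = (3 + t)*(t + 4/t))
d(W, V) = 1 + V*W² (d(W, V) = W²*V + 1 = V*W² + 1 = 1 + V*W²)
d(k(3 - 1*0), D(-3))² = (1 + (4 + (-3)² + 3*(-3) + 12/(-3))*5²)² = (1 + (4 + 9 - 9 + 12*(-⅓))*25)² = (1 + (4 + 9 - 9 - 4)*25)² = (1 + 0*25)² = (1 + 0)² = 1² = 1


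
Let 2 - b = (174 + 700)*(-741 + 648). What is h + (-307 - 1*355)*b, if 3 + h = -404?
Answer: -53810415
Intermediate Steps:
h = -407 (h = -3 - 404 = -407)
b = 81284 (b = 2 - (174 + 700)*(-741 + 648) = 2 - 874*(-93) = 2 - 1*(-81282) = 2 + 81282 = 81284)
h + (-307 - 1*355)*b = -407 + (-307 - 1*355)*81284 = -407 + (-307 - 355)*81284 = -407 - 662*81284 = -407 - 53810008 = -53810415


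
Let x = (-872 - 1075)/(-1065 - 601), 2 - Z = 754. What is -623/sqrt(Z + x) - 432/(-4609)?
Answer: 432/4609 + 4361*I*sqrt(42530090)/1250885 ≈ 0.09373 + 22.736*I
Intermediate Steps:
Z = -752 (Z = 2 - 1*754 = 2 - 754 = -752)
x = 1947/1666 (x = -1947/(-1666) = -1947*(-1/1666) = 1947/1666 ≈ 1.1687)
-623/sqrt(Z + x) - 432/(-4609) = -623/sqrt(-752 + 1947/1666) - 432/(-4609) = -623*(-7*I*sqrt(42530090)/1250885) - 432*(-1/4609) = -623*(-7*I*sqrt(42530090)/1250885) + 432/4609 = -(-4361)*I*sqrt(42530090)/1250885 + 432/4609 = 4361*I*sqrt(42530090)/1250885 + 432/4609 = 432/4609 + 4361*I*sqrt(42530090)/1250885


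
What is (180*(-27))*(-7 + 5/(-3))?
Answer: 42120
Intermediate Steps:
(180*(-27))*(-7 + 5/(-3)) = -4860*(-7 - ⅓*5) = -4860*(-7 - 5/3) = -4860*(-26/3) = 42120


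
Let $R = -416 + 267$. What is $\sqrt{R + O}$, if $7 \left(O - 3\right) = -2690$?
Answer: $\frac{8 i \sqrt{406}}{7} \approx 23.028 i$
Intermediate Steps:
$O = - \frac{2669}{7}$ ($O = 3 + \frac{1}{7} \left(-2690\right) = 3 - \frac{2690}{7} = - \frac{2669}{7} \approx -381.29$)
$R = -149$
$\sqrt{R + O} = \sqrt{-149 - \frac{2669}{7}} = \sqrt{- \frac{3712}{7}} = \frac{8 i \sqrt{406}}{7}$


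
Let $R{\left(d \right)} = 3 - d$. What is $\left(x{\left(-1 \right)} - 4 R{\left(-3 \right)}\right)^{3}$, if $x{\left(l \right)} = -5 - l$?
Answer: $-21952$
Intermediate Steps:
$\left(x{\left(-1 \right)} - 4 R{\left(-3 \right)}\right)^{3} = \left(\left(-5 - -1\right) - 4 \left(3 - -3\right)\right)^{3} = \left(\left(-5 + 1\right) - 4 \left(3 + 3\right)\right)^{3} = \left(-4 - 24\right)^{3} = \left(-28\right)^{3} = -21952$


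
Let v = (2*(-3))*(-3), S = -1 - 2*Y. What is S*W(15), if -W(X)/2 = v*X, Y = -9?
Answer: -9180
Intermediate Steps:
S = 17 (S = -1 - 2*(-9) = -1 + 18 = 17)
v = 18 (v = -6*(-3) = 18)
W(X) = -36*X
S*W(15) = 17*(-36*15) = 17*(-540) = -9180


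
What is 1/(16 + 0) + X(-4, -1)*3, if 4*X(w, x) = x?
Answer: -11/16 ≈ -0.68750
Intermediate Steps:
X(w, x) = x/4
1/(16 + 0) + X(-4, -1)*3 = 1/(16 + 0) + ((¼)*(-1))*3 = 1/16 - ¼*3 = 1/16 - ¾ = -11/16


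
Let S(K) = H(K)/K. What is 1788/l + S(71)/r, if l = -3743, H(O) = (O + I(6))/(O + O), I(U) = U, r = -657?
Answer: -11843774923/24793160382 ≈ -0.47770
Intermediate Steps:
H(O) = (6 + O)/(2*O) (H(O) = (O + 6)/(O + O) = (6 + O)/((2*O)) = (6 + O)*(1/(2*O)) = (6 + O)/(2*O))
S(K) = (6 + K)/(2*K**2) (S(K) = ((6 + K)/(2*K))/K = (6 + K)/(2*K**2))
1788/l + S(71)/r = 1788/(-3743) + ((1/2)*(6 + 71)/71**2)/(-657) = 1788*(-1/3743) + ((1/2)*(1/5041)*77)*(-1/657) = -1788/3743 + (77/10082)*(-1/657) = -1788/3743 - 77/6623874 = -11843774923/24793160382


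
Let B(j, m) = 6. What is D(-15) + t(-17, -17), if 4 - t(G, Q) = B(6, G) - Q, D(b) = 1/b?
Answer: -286/15 ≈ -19.067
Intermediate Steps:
t(G, Q) = -2 + Q (t(G, Q) = 4 - (6 - Q) = 4 + (-6 + Q) = -2 + Q)
D(-15) + t(-17, -17) = 1/(-15) + (-2 - 17) = -1/15 - 19 = -286/15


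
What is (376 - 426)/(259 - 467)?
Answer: 25/104 ≈ 0.24038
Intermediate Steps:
(376 - 426)/(259 - 467) = -50/(-208) = -50*(-1/208) = 25/104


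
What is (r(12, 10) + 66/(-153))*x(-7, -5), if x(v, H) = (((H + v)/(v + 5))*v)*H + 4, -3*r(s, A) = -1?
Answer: -1070/51 ≈ -20.980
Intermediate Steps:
r(s, A) = ⅓ (r(s, A) = -⅓*(-1) = ⅓)
x(v, H) = 4 + H*v*(H + v)/(5 + v) (x(v, H) = (((H + v)/(5 + v))*v)*H + 4 = (v*(H + v)/(5 + v))*H + 4 = H*v*(H + v)/(5 + v) + 4 = 4 + H*v*(H + v)/(5 + v))
(r(12, 10) + 66/(-153))*x(-7, -5) = (⅓ + 66/(-153))*((20 + 4*(-7) - 5*(-7)² - 7*(-5)²)/(5 - 7)) = (⅓ + 66*(-1/153))*((20 - 28 - 5*49 - 7*25)/(-2)) = (⅓ - 22/51)*(-(20 - 28 - 245 - 175)/2) = -(-5)*(-428)/102 = -5/51*214 = -1070/51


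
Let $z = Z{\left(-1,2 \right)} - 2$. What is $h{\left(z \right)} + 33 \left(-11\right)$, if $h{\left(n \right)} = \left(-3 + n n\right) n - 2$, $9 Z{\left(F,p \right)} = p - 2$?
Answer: $-367$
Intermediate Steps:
$Z{\left(F,p \right)} = - \frac{2}{9} + \frac{p}{9}$ ($Z{\left(F,p \right)} = \frac{p - 2}{9} = \frac{-2 + p}{9} = - \frac{2}{9} + \frac{p}{9}$)
$z = -2$ ($z = \left(- \frac{2}{9} + \frac{1}{9} \cdot 2\right) - 2 = \left(- \frac{2}{9} + \frac{2}{9}\right) - 2 = 0 - 2 = -2$)
$h{\left(n \right)} = -2 + n \left(-3 + n^{2}\right)$ ($h{\left(n \right)} = \left(-3 + n^{2}\right) n - 2 = n \left(-3 + n^{2}\right) - 2 = -2 + n \left(-3 + n^{2}\right)$)
$h{\left(z \right)} + 33 \left(-11\right) = \left(-2 + \left(-2\right)^{3} - -6\right) + 33 \left(-11\right) = \left(-2 - 8 + 6\right) - 363 = -4 - 363 = -367$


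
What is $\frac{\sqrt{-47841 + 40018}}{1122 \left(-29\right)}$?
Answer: $- \frac{i \sqrt{7823}}{32538} \approx - 0.0027183 i$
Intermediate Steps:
$\frac{\sqrt{-47841 + 40018}}{1122 \left(-29\right)} = \frac{\sqrt{-7823}}{-32538} = i \sqrt{7823} \left(- \frac{1}{32538}\right) = - \frac{i \sqrt{7823}}{32538}$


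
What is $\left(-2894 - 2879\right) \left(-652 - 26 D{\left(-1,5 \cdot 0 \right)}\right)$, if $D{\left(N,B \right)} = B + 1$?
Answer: $3914094$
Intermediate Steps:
$D{\left(N,B \right)} = 1 + B$
$\left(-2894 - 2879\right) \left(-652 - 26 D{\left(-1,5 \cdot 0 \right)}\right) = \left(-2894 - 2879\right) \left(-652 - 26 \left(1 + 5 \cdot 0\right)\right) = - 5773 \left(-652 - 26 \left(1 + 0\right)\right) = - 5773 \left(-652 - 26\right) = \left(-5773\right) \left(-678\right) = 3914094$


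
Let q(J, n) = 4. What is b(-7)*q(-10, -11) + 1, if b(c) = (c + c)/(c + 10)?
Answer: -53/3 ≈ -17.667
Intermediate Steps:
b(c) = 2*c/(10 + c) (b(c) = (2*c)/(10 + c) = 2*c/(10 + c))
b(-7)*q(-10, -11) + 1 = (2*(-7)/(10 - 7))*4 + 1 = (2*(-7)/3)*4 + 1 = (2*(-7)*(⅓))*4 + 1 = -14/3*4 + 1 = -56/3 + 1 = -53/3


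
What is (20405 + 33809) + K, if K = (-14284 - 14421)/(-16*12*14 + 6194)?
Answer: 190045579/3506 ≈ 54206.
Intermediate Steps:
K = -28705/3506 (K = -28705/(-192*14 + 6194) = -28705/(-2688 + 6194) = -28705/3506 ≈ -8.1874)
(20405 + 33809) + K = (20405 + 33809) - 28705/3506 = 54214 - 28705/3506 = 190045579/3506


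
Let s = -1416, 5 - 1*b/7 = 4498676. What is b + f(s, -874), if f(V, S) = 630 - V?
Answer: -31488651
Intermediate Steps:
b = -31490697 (b = 35 - 7*4498676 = 35 - 31490732 = -31490697)
b + f(s, -874) = -31490697 + (630 - 1*(-1416)) = -31490697 + (630 + 1416) = -31490697 + 2046 = -31488651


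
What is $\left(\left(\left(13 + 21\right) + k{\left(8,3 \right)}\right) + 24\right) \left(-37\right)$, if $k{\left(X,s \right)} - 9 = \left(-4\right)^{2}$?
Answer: $-3071$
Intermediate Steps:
$k{\left(X,s \right)} = 25$ ($k{\left(X,s \right)} = 9 + \left(-4\right)^{2} = 9 + 16 = 25$)
$\left(\left(\left(13 + 21\right) + k{\left(8,3 \right)}\right) + 24\right) \left(-37\right) = \left(\left(\left(13 + 21\right) + 25\right) + 24\right) \left(-37\right) = \left(\left(34 + 25\right) + 24\right) \left(-37\right) = \left(59 + 24\right) \left(-37\right) = 83 \left(-37\right) = -3071$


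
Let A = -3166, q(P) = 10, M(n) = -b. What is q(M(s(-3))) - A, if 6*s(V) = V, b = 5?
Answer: 3176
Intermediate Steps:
s(V) = V/6
M(n) = -5 (M(n) = -1*5 = -5)
q(M(s(-3))) - A = 10 - 1*(-3166) = 10 + 3166 = 3176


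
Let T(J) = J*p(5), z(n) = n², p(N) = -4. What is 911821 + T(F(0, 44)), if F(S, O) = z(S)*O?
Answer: 911821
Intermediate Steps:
F(S, O) = O*S² (F(S, O) = S²*O = O*S²)
T(J) = -4*J (T(J) = J*(-4) = -4*J)
911821 + T(F(0, 44)) = 911821 - 176*0² = 911821 - 176*0 = 911821 - 4*0 = 911821 + 0 = 911821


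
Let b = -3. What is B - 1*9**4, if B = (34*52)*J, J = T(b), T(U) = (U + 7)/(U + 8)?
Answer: -25733/5 ≈ -5146.6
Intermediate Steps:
T(U) = (7 + U)/(8 + U)
J = 4/5 (J = (7 - 3)/(8 - 3) = 4/5 ≈ 0.80000)
B = 7072/5 (B = (34*52)*(4/5) = 1768*(4/5) = 7072/5 ≈ 1414.4)
B - 1*9**4 = 7072/5 - 1*9**4 = 7072/5 - 1*6561 = 7072/5 - 6561 = -25733/5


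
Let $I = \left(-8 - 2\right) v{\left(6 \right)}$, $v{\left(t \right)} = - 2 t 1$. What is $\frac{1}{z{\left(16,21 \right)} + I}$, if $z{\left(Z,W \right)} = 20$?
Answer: $\frac{1}{140} \approx 0.0071429$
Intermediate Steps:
$v{\left(t \right)} = - 2 t$
$I = 120$ ($I = \left(-8 - 2\right) \left(\left(-2\right) 6\right) = \left(-10\right) \left(-12\right) = 120$)
$\frac{1}{z{\left(16,21 \right)} + I} = \frac{1}{20 + 120} = \frac{1}{140}$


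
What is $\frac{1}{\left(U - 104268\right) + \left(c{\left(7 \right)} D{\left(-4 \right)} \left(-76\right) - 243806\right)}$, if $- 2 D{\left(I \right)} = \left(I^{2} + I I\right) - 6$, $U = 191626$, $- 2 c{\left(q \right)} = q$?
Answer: $- \frac{1}{159906} \approx -6.2537 \cdot 10^{-6}$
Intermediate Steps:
$c{\left(q \right)} = - \frac{q}{2}$
$D{\left(I \right)} = 3 - I^{2}$ ($D{\left(I \right)} = - \frac{\left(I^{2} + I I\right) - 6}{2} = - \frac{\left(I^{2} + I^{2}\right) - 6}{2} = - \frac{2 I^{2} - 6}{2} = - \frac{-6 + 2 I^{2}}{2} = 3 - I^{2}$)
$\frac{1}{\left(U - 104268\right) + \left(c{\left(7 \right)} D{\left(-4 \right)} \left(-76\right) - 243806\right)} = \frac{1}{\left(191626 - 104268\right) - \left(243806 - \left(- \frac{1}{2}\right) 7 \left(3 - \left(-4\right)^{2}\right) \left(-76\right)\right)} = \frac{1}{\left(191626 - 104268\right) - \left(243806 - - \frac{7 \left(3 - 16\right)}{2} \left(-76\right)\right)} = \frac{1}{87358 - \left(243806 - - \frac{7 \left(3 - 16\right)}{2} \left(-76\right)\right)} = \frac{1}{87358 - \left(243806 - \left(- \frac{7}{2}\right) \left(-13\right) \left(-76\right)\right)} = \frac{1}{87358 + \left(\frac{91}{2} \left(-76\right) - 243806\right)} = \frac{1}{87358 - 247264} = \frac{1}{-159906} = - \frac{1}{159906}$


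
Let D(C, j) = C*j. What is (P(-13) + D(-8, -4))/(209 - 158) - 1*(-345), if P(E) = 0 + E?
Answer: 17614/51 ≈ 345.37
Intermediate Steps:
P(E) = E
(P(-13) + D(-8, -4))/(209 - 158) - 1*(-345) = (-13 - 8*(-4))/(209 - 158) - 1*(-345) = (-13 + 32)/51 + 345 = 19*(1/51) + 345 = 19/51 + 345 = 17614/51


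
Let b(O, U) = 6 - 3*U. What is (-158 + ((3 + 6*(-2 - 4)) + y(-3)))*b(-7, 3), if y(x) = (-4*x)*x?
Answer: 681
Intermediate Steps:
y(x) = -4*x² (y(x) = (-4*x)*x = -4*x²)
(-158 + ((3 + 6*(-2 - 4)) + y(-3)))*b(-7, 3) = (-158 + ((3 + 6*(-2 - 4)) - 4*(-3)²))*(6 - 3*3) = (-158 + ((3 + 6*(-6)) - 4*9))*(6 - 9) = (-158 + ((3 - 36) - 36))*(-3) = (-158 + (-33 - 36))*(-3) = (-158 - 69)*(-3) = -227*(-3) = 681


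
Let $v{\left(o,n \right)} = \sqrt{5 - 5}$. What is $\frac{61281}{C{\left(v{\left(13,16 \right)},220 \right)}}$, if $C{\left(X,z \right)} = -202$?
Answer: $- \frac{61281}{202} \approx -303.37$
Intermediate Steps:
$v{\left(o,n \right)} = 0$ ($v{\left(o,n \right)} = \sqrt{0} = 0$)
$\frac{61281}{C{\left(v{\left(13,16 \right)},220 \right)}} = \frac{61281}{-202} = 61281 \left(- \frac{1}{202}\right) = - \frac{61281}{202}$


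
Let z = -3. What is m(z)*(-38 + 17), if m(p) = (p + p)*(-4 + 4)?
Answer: 0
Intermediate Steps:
m(p) = 0 (m(p) = (2*p)*0 = 0)
m(z)*(-38 + 17) = 0*(-38 + 17) = 0*(-21) = 0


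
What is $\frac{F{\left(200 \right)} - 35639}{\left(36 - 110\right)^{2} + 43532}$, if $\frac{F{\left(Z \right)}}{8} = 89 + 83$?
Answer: $- \frac{11421}{16336} \approx -0.69913$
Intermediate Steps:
$F{\left(Z \right)} = 1376$ ($F{\left(Z \right)} = 8 \left(89 + 83\right) = 8 \cdot 172 = 1376$)
$\frac{F{\left(200 \right)} - 35639}{\left(36 - 110\right)^{2} + 43532} = \frac{1376 - 35639}{\left(36 - 110\right)^{2} + 43532} = - \frac{34263}{\left(-74\right)^{2} + 43532} = - \frac{34263}{5476 + 43532} = - \frac{34263}{49008} = \left(-34263\right) \frac{1}{49008} = - \frac{11421}{16336}$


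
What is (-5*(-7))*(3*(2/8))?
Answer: 105/4 ≈ 26.250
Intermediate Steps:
(-5*(-7))*(3*(2/8)) = 35*(3*(2*(⅛))) = 35*(3*(¼)) = 35*(¾) = 105/4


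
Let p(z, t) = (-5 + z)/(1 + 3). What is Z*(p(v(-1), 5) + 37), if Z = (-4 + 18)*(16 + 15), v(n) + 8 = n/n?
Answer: 14756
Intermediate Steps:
v(n) = -7 (v(n) = -8 + n/n = -8 + 1 = -7)
p(z, t) = -5/4 + z/4 (p(z, t) = (-5 + z)/4 = (-5 + z)*(1/4) = -5/4 + z/4)
Z = 434 (Z = 14*31 = 434)
Z*(p(v(-1), 5) + 37) = 434*((-5/4 + (1/4)*(-7)) + 37) = 434*((-5/4 - 7/4) + 37) = 434*(-3 + 37) = 434*34 = 14756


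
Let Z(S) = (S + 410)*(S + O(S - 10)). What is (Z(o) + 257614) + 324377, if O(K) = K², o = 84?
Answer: 3328631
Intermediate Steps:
Z(S) = (410 + S)*(S + (-10 + S)²) (Z(S) = (S + 410)*(S + (S - 10)²) = (410 + S)*(S + (-10 + S)²))
(Z(o) + 257614) + 324377 = ((41000 + 84³ - 7690*84 + 391*84²) + 257614) + 324377 = ((41000 + 592704 - 645960 + 391*7056) + 257614) + 324377 = ((41000 + 592704 - 645960 + 2758896) + 257614) + 324377 = (2746640 + 257614) + 324377 = 3004254 + 324377 = 3328631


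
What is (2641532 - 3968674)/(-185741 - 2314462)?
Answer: 1327142/2500203 ≈ 0.53081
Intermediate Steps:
(2641532 - 3968674)/(-185741 - 2314462) = -1327142/(-2500203) = -1327142*(-1/2500203) = 1327142/2500203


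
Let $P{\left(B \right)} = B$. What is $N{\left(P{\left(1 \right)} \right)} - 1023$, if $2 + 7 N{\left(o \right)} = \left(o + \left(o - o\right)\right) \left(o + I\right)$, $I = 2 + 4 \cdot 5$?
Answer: $-1020$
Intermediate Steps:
$I = 22$ ($I = 2 + 20 = 22$)
$N{\left(o \right)} = - \frac{2}{7} + \frac{o \left(22 + o\right)}{7}$ ($N{\left(o \right)} = - \frac{2}{7} + \frac{\left(o + \left(o - o\right)\right) \left(o + 22\right)}{7} = - \frac{2}{7} + \frac{\left(o + 0\right) \left(22 + o\right)}{7} = - \frac{2}{7} + \frac{o \left(22 + o\right)}{7}$)
$N{\left(P{\left(1 \right)} \right)} - 1023 = \left(- \frac{2}{7} + \frac{1^{2}}{7} + \frac{22}{7} \cdot 1\right) - 1023 = \left(- \frac{2}{7} + \frac{1}{7} \cdot 1 + \frac{22}{7}\right) - 1023 = \left(- \frac{2}{7} + \frac{1}{7} + \frac{22}{7}\right) - 1023 = 3 - 1023 = -1020$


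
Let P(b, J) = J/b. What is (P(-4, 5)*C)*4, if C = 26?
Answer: -130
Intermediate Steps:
(P(-4, 5)*C)*4 = ((5/(-4))*26)*4 = ((5*(-1/4))*26)*4 = -5/4*26*4 = -65/2*4 = -130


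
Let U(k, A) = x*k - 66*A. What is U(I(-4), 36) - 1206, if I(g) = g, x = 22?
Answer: -3670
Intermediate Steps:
U(k, A) = -66*A + 22*k (U(k, A) = 22*k - 66*A = -66*A + 22*k)
U(I(-4), 36) - 1206 = (-66*36 + 22*(-4)) - 1206 = (-2376 - 88) - 1206 = -2464 - 1206 = -3670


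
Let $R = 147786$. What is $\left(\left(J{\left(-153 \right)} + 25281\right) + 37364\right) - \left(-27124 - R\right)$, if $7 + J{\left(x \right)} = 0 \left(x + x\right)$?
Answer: $237548$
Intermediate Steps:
$J{\left(x \right)} = -7$ ($J{\left(x \right)} = -7 + 0 \left(x + x\right) = -7 + 0 \cdot 2 x = -7 + 0 = -7$)
$\left(\left(J{\left(-153 \right)} + 25281\right) + 37364\right) - \left(-27124 - R\right) = \left(\left(-7 + 25281\right) + 37364\right) - \left(-27124 - 147786\right) = \left(25274 + 37364\right) - \left(-27124 - 147786\right) = 62638 - -174910 = 62638 + 174910 = 237548$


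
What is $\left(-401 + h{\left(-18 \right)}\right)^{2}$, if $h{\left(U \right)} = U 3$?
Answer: $207025$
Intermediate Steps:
$h{\left(U \right)} = 3 U$
$\left(-401 + h{\left(-18 \right)}\right)^{2} = \left(-401 + 3 \left(-18\right)\right)^{2} = \left(-401 - 54\right)^{2} = \left(-455\right)^{2} = 207025$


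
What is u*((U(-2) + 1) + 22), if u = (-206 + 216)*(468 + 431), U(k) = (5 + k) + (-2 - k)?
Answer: 233740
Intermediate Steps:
U(k) = 3
u = 8990 (u = 10*899 = 8990)
u*((U(-2) + 1) + 22) = 8990*((3 + 1) + 22) = 8990*(4 + 22) = 8990*26 = 233740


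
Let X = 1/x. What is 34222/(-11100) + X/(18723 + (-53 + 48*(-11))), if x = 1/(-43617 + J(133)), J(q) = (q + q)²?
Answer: -39951578/25172025 ≈ -1.5871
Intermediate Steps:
J(q) = 4*q² (J(q) = (2*q)² = 4*q²)
x = 1/27139 (x = 1/(-43617 + 4*133²) = 1/(-43617 + 4*17689) = 1/(-43617 + 70756) = 1/27139 ≈ 3.6847e-5)
X = 27139 (X = 1/(1/27139) = 27139)
34222/(-11100) + X/(18723 + (-53 + 48*(-11))) = 34222/(-11100) + 27139/(18723 + (-53 + 48*(-11))) = 34222*(-1/11100) + 27139/(18723 + (-53 - 528)) = -17111/5550 + 27139/(18723 - 581) = -17111/5550 + 27139/18142 = -39951578/25172025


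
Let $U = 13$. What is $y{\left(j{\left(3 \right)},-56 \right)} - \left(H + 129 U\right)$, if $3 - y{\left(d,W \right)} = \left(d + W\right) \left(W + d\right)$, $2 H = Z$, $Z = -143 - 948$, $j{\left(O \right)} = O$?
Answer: $- \frac{7875}{2} \approx -3937.5$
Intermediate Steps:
$Z = -1091$ ($Z = -143 - 948 = -1091$)
$H = - \frac{1091}{2}$ ($H = \frac{1}{2} \left(-1091\right) = - \frac{1091}{2} \approx -545.5$)
$y{\left(d,W \right)} = 3 - \left(W + d\right)^{2}$ ($y{\left(d,W \right)} = 3 - \left(d + W\right) \left(W + d\right) = 3 - \left(W + d\right) \left(W + d\right) = 3 - \left(W + d\right)^{2}$)
$y{\left(j{\left(3 \right)},-56 \right)} - \left(H + 129 U\right) = \left(3 - \left(-56 + 3\right)^{2}\right) - \frac{2263}{2} = \left(3 - \left(-53\right)^{2}\right) + \left(-1677 + \frac{1091}{2}\right) = \left(3 - 2809\right) - \frac{2263}{2} = -2806 - \frac{2263}{2} = - \frac{7875}{2}$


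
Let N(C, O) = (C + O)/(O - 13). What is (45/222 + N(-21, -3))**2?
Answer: 3969/1369 ≈ 2.8992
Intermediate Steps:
N(C, O) = (C + O)/(-13 + O)
(45/222 + N(-21, -3))**2 = (45/222 + (-21 - 3)/(-13 - 3))**2 = (45*(1/222) - 24/(-16))**2 = (15/74 - 1/16*(-24))**2 = (15/74 + 3/2)**2 = (63/37)**2 = 3969/1369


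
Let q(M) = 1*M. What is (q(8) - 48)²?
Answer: 1600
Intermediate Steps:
q(M) = M
(q(8) - 48)² = (8 - 48)² = (-40)² = 1600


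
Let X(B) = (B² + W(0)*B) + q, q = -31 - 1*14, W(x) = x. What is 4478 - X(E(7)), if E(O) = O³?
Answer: -113126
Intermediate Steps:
q = -45 (q = -31 - 14 = -45)
X(B) = -45 + B² (X(B) = (B² + 0*B) - 45 = (B² + 0) - 45 = B² - 45 = -45 + B²)
4478 - X(E(7)) = 4478 - (-45 + (7³)²) = 4478 - (-45 + 343²) = 4478 - (-45 + 117649) = 4478 - 1*117604 = 4478 - 117604 = -113126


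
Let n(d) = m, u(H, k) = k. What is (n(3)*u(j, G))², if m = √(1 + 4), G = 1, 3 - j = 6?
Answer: 5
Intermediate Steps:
j = -3 (j = 3 - 1*6 = 3 - 6 = -3)
m = √5 ≈ 2.2361
n(d) = √5
(n(3)*u(j, G))² = (√5*1)² = (√5)² = 5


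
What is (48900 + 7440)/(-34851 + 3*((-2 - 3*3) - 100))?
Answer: -4695/2932 ≈ -1.6013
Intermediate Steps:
(48900 + 7440)/(-34851 + 3*((-2 - 3*3) - 100)) = 56340/(-34851 + 3*((-2 - 9) - 100)) = 56340/(-34851 + 3*(-11 - 100)) = 56340/(-34851 + 3*(-111)) = 56340/(-34851 - 333) = 56340/(-35184) = 56340*(-1/35184) = -4695/2932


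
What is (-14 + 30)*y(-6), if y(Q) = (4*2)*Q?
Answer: -768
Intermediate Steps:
y(Q) = 8*Q
(-14 + 30)*y(-6) = (-14 + 30)*(8*(-6)) = 16*(-48) = -768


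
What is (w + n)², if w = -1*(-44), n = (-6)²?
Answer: 6400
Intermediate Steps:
n = 36
w = 44
(w + n)² = (44 + 36)² = 80² = 6400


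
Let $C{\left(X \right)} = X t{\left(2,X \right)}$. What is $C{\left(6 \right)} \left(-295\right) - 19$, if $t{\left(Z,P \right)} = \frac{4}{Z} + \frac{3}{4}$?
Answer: $- \frac{9773}{2} \approx -4886.5$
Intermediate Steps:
$t{\left(Z,P \right)} = \frac{3}{4} + \frac{4}{Z}$ ($t{\left(Z,P \right)} = \frac{4}{Z} + 3 \cdot \frac{1}{4} = \frac{4}{Z} + \frac{3}{4} = \frac{3}{4} + \frac{4}{Z}$)
$C{\left(X \right)} = \frac{11 X}{4}$ ($C{\left(X \right)} = X \left(\frac{3}{4} + \frac{4}{2}\right) = X \left(\frac{3}{4} + 4 \cdot \frac{1}{2}\right) = X \left(\frac{3}{4} + 2\right) = X \frac{11}{4} = \frac{11 X}{4}$)
$C{\left(6 \right)} \left(-295\right) - 19 = \frac{11}{4} \cdot 6 \left(-295\right) - 19 = \frac{33}{2} \left(-295\right) - 19 = - \frac{9735}{2} - 19 = - \frac{9773}{2}$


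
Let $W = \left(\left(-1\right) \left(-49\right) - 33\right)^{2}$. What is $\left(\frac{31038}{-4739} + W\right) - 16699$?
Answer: $- \frac{11136345}{677} \approx -16450.0$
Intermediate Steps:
$W = 256$ ($W = \left(49 - 33\right)^{2} = 16^{2} = 256$)
$\left(\frac{31038}{-4739} + W\right) - 16699 = \left(\frac{31038}{-4739} + 256\right) - 16699 = \left(31038 \left(- \frac{1}{4739}\right) + 256\right) - 16699 = \left(- \frac{4434}{677} + 256\right) - 16699 = \frac{168878}{677} - 16699 = - \frac{11136345}{677}$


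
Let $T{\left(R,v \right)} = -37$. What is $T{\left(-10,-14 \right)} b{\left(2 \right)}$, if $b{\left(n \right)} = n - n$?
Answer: $0$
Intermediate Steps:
$b{\left(n \right)} = 0$
$T{\left(-10,-14 \right)} b{\left(2 \right)} = \left(-37\right) 0 = 0$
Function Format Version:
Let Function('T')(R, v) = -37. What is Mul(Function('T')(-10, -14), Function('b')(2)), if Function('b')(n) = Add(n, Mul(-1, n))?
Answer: 0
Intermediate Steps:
Function('b')(n) = 0
Mul(Function('T')(-10, -14), Function('b')(2)) = Mul(-37, 0) = 0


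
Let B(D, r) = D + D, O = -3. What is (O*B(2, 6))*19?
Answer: -228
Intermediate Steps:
B(D, r) = 2*D
(O*B(2, 6))*19 = -6*2*19 = -3*4*19 = -12*19 = -228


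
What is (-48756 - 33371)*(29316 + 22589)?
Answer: -4262801935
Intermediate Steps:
(-48756 - 33371)*(29316 + 22589) = -82127*51905 = -4262801935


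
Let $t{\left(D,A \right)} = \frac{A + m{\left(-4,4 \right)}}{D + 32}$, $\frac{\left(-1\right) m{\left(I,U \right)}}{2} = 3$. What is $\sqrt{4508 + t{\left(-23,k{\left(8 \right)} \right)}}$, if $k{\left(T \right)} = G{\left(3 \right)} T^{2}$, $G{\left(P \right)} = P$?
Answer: $\frac{\sqrt{40758}}{3} \approx 67.295$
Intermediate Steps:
$m{\left(I,U \right)} = -6$ ($m{\left(I,U \right)} = \left(-2\right) 3 = -6$)
$k{\left(T \right)} = 3 T^{2}$
$t{\left(D,A \right)} = \frac{-6 + A}{32 + D}$ ($t{\left(D,A \right)} = \frac{A - 6}{D + 32} = \frac{-6 + A}{32 + D}$)
$\sqrt{4508 + t{\left(-23,k{\left(8 \right)} \right)}} = \sqrt{4508 + \frac{-6 + 3 \cdot 8^{2}}{32 - 23}} = \sqrt{4508 + \frac{-6 + 3 \cdot 64}{9}} = \sqrt{4508 + \frac{-6 + 192}{9}} = \sqrt{4508 + \frac{1}{9} \cdot 186} = \sqrt{4508 + \frac{62}{3}} = \sqrt{\frac{13586}{3}} = \frac{\sqrt{40758}}{3}$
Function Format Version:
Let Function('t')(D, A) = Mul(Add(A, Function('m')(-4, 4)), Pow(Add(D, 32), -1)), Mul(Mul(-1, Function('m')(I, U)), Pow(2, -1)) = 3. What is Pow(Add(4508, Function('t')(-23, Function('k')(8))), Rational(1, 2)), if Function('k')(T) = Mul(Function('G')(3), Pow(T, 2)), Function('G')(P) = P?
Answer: Mul(Rational(1, 3), Pow(40758, Rational(1, 2))) ≈ 67.295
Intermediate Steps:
Function('m')(I, U) = -6 (Function('m')(I, U) = Mul(-2, 3) = -6)
Function('k')(T) = Mul(3, Pow(T, 2))
Function('t')(D, A) = Mul(Pow(Add(32, D), -1), Add(-6, A)) (Function('t')(D, A) = Mul(Add(A, -6), Pow(Add(D, 32), -1)) = Mul(Add(-6, A), Pow(Add(32, D), -1)) = Mul(Pow(Add(32, D), -1), Add(-6, A)))
Pow(Add(4508, Function('t')(-23, Function('k')(8))), Rational(1, 2)) = Pow(Add(4508, Mul(Pow(Add(32, -23), -1), Add(-6, Mul(3, Pow(8, 2))))), Rational(1, 2)) = Pow(Add(4508, Mul(Pow(9, -1), Add(-6, Mul(3, 64)))), Rational(1, 2)) = Pow(Add(4508, Mul(Rational(1, 9), Add(-6, 192))), Rational(1, 2)) = Pow(Add(4508, Mul(Rational(1, 9), 186)), Rational(1, 2)) = Pow(Add(4508, Rational(62, 3)), Rational(1, 2)) = Pow(Rational(13586, 3), Rational(1, 2)) = Mul(Rational(1, 3), Pow(40758, Rational(1, 2)))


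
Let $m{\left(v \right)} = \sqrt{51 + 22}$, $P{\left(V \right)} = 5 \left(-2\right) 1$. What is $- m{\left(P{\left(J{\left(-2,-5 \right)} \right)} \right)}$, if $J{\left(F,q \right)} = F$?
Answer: $- \sqrt{73} \approx -8.544$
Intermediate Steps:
$P{\left(V \right)} = -10$ ($P{\left(V \right)} = \left(-10\right) 1 = -10$)
$m{\left(v \right)} = \sqrt{73}$
$- m{\left(P{\left(J{\left(-2,-5 \right)} \right)} \right)} = - \sqrt{73}$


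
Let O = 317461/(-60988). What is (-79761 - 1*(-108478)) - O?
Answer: 1751709857/60988 ≈ 28722.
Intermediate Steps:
O = -317461/60988 (O = 317461*(-1/60988) = -317461/60988 ≈ -5.2053)
(-79761 - 1*(-108478)) - O = (-79761 - 1*(-108478)) - 1*(-317461/60988) = (-79761 + 108478) + 317461/60988 = 28717 + 317461/60988 = 1751709857/60988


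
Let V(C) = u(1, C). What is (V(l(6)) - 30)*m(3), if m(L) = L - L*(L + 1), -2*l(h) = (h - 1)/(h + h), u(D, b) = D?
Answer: 261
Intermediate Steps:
l(h) = -(-1 + h)/(4*h) (l(h) = -(h - 1)/(2*(h + h)) = -(-1 + h)/(2*(2*h)) = -(-1 + h)*1/(2*h)/2 = -(-1 + h)/(4*h))
V(C) = 1
m(L) = L - L*(1 + L)
(V(l(6)) - 30)*m(3) = (1 - 30)*(-1*3**2) = -(-29)*9 = -29*(-9) = 261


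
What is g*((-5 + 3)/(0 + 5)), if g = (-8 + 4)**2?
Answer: -32/5 ≈ -6.4000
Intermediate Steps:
g = 16 (g = (-4)**2 = 16)
g*((-5 + 3)/(0 + 5)) = 16*((-5 + 3)/(0 + 5)) = 16*(-2/5) = -32/5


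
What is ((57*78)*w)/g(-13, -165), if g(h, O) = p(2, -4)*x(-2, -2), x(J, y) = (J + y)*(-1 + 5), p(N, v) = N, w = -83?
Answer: 184509/16 ≈ 11532.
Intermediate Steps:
x(J, y) = 4*J + 4*y (x(J, y) = (J + y)*4 = 4*J + 4*y)
g(h, O) = -32 (g(h, O) = 2*(4*(-2) + 4*(-2)) = 2*(-8 - 8) = 2*(-16) = -32)
((57*78)*w)/g(-13, -165) = ((57*78)*(-83))/(-32) = (4446*(-83))*(-1/32) = -369018*(-1/32) = 184509/16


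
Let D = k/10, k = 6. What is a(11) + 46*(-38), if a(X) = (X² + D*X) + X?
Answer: -8047/5 ≈ -1609.4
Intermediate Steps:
D = ⅗ (D = 6/10 = 6*(⅒) = ⅗ ≈ 0.60000)
a(X) = X² + 8*X/5 (a(X) = (X² + 3*X/5) + X = X² + 8*X/5)
a(11) + 46*(-38) = (⅕)*11*(8 + 5*11) + 46*(-38) = (⅕)*11*(8 + 55) - 1748 = (⅕)*11*63 - 1748 = 693/5 - 1748 = -8047/5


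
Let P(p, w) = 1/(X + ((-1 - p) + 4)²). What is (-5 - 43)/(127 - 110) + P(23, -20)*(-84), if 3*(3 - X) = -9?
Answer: -1494/493 ≈ -3.0304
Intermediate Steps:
X = 6 (X = 3 - ⅓*(-9) = 3 + 3 = 6)
P(p, w) = 1/(6 + (3 - p)²) (P(p, w) = 1/(6 + ((-1 - p) + 4)²) = 1/(6 + (3 - p)²))
(-5 - 43)/(127 - 110) + P(23, -20)*(-84) = (-5 - 43)/(127 - 110) - 84/(6 + (-3 + 23)²) = -48/17 - 84/(6 + 20²) = -48*1/17 - 84/(6 + 400) = -48/17 - 84/406 = -48/17 + (1/406)*(-84) = -48/17 - 6/29 = -1494/493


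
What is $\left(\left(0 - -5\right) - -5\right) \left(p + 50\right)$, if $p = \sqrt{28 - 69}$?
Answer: $500 + 10 i \sqrt{41} \approx 500.0 + 64.031 i$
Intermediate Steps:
$p = i \sqrt{41}$ ($p = \sqrt{-41} = i \sqrt{41} \approx 6.4031 i$)
$\left(\left(0 - -5\right) - -5\right) \left(p + 50\right) = \left(\left(0 - -5\right) - -5\right) \left(i \sqrt{41} + 50\right) = \left(\left(0 + 5\right) + 5\right) \left(50 + i \sqrt{41}\right) = \left(5 + 5\right) \left(50 + i \sqrt{41}\right) = 10 \left(50 + i \sqrt{41}\right) = 500 + 10 i \sqrt{41}$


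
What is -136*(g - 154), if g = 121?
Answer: 4488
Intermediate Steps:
-136*(g - 154) = -136*(121 - 154) = -136*(-33) = 4488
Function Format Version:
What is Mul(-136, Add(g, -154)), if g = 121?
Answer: 4488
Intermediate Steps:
Mul(-136, Add(g, -154)) = Mul(-136, Add(121, -154)) = Mul(-136, -33) = 4488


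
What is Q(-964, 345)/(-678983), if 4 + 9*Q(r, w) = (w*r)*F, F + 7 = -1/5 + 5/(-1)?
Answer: -4057472/6110847 ≈ -0.66398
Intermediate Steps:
F = -61/5 (F = -7 + (-1/5 + 5/(-1)) = -7 + (-1*⅕ + 5*(-1)) = -7 + (-⅕ - 5) = -7 - 26/5 = -61/5 ≈ -12.200)
Q(r, w) = -4/9 - 61*r*w/45 (Q(r, w) = -4/9 + ((w*r)*(-61/5))/9 = -4/9 + ((r*w)*(-61/5))/9 = -4/9 + (-61*r*w/5)/9 = -4/9 - 61*r*w/45)
Q(-964, 345)/(-678983) = (-4/9 - 61/45*(-964)*345)/(-678983) = (-4/9 + 1352492/3)*(-1/678983) = (4057472/9)*(-1/678983) = -4057472/6110847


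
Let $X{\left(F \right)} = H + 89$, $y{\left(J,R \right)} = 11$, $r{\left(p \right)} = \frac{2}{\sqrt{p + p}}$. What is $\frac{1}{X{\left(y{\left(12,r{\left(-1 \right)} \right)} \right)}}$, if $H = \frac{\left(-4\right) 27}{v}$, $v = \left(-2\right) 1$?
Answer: $\frac{1}{143} \approx 0.006993$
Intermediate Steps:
$r{\left(p \right)} = \frac{\sqrt{2}}{\sqrt{p}}$ ($r{\left(p \right)} = \frac{2}{\sqrt{2 p}} = \frac{2}{\sqrt{2} \sqrt{p}} = 2 \frac{\sqrt{2}}{2 \sqrt{p}} = \frac{\sqrt{2}}{\sqrt{p}}$)
$v = -2$
$H = 54$ ($H = \frac{\left(-4\right) 27}{-2} = \left(-108\right) \left(- \frac{1}{2}\right) = 54$)
$X{\left(F \right)} = 143$ ($X{\left(F \right)} = 54 + 89 = 143$)
$\frac{1}{X{\left(y{\left(12,r{\left(-1 \right)} \right)} \right)}} = \frac{1}{143}$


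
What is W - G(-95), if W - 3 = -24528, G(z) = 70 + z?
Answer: -24500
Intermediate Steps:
W = -24525 (W = 3 - 24528 = -24525)
W - G(-95) = -24525 - (70 - 95) = -24525 - 1*(-25) = -24525 + 25 = -24500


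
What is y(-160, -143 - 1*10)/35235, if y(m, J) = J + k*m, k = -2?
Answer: 167/35235 ≈ 0.0047396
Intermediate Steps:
y(m, J) = J - 2*m
y(-160, -143 - 1*10)/35235 = ((-143 - 1*10) - 2*(-160))/35235 = ((-143 - 10) + 320)*(1/35235) = (-153 + 320)*(1/35235) = 167*(1/35235) = 167/35235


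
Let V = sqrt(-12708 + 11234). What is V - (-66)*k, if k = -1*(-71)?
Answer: 4686 + I*sqrt(1474) ≈ 4686.0 + 38.393*I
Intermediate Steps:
V = I*sqrt(1474) (V = sqrt(-1474) = I*sqrt(1474) ≈ 38.393*I)
k = 71
V - (-66)*k = I*sqrt(1474) - (-66)*71 = I*sqrt(1474) - 1*(-4686) = I*sqrt(1474) + 4686 = 4686 + I*sqrt(1474)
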